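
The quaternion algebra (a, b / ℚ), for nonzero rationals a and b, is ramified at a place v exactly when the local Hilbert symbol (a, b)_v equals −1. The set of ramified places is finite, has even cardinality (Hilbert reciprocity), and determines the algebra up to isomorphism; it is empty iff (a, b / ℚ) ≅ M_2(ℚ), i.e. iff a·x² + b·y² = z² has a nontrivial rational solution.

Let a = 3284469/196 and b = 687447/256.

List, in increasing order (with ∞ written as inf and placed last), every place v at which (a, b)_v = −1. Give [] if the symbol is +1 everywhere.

Mod squares: a ≡ 40549, b ≡ 943. Check v ∈ {∞, 2, 3, 7, 23, 41, 43}.
v=43: a=43^1·(≡6), b=43^0·(≡40) mod 43; (6|43)=+1, (40|43)=+1; (−1)^{1·0·21}·(+1)^0·(+1)^1 = +1.
v=7: a=7^-2·(≡5), b=7^0·(≡3) mod 7; (5|7)=-1, (3|7)=-1; (−1)^{-2·0·3}·(-1)^0·(-1)^-2 = +1.
v=∞: 40549 > 0 and 943 > 0  ⇒  (a,b)_∞ = +1.
v=23: a=23^1·(≡15), b=23^1·(≡4) mod 23; (15|23)=-1, (4|23)=+1; (−1)^{1·1·11}·(-1)^1·(+1)^1 = +1.
v=41: a=41^1·(≡37), b=41^1·(≡8) mod 41; (37|41)=+1, (8|41)=+1; (−1)^{1·1·20}·(+1)^1·(+1)^1 = +1.
v=3: a=3^4·(≡1), b=3^6·(≡1) mod 3; (1|3)=+1, (1|3)=+1; (−1)^{4·6·1}·(+1)^6·(+1)^4 = +1.
v=2: v_2(a)=-2, v_2(b)=-8; units ≡ 5, 7 (mod 8); ε·ε+αω+βω = 0·1+-2·0+-8·1 ≡ 0  ⇒  (a,b)_2 = +1.
Every local symbol is +1, so the conic 40549·x² + 943·y² = z² has ℚ_v-points for all v and hence a ℚ-point; (a, b / ℚ) ≅ M_2(ℚ).

[]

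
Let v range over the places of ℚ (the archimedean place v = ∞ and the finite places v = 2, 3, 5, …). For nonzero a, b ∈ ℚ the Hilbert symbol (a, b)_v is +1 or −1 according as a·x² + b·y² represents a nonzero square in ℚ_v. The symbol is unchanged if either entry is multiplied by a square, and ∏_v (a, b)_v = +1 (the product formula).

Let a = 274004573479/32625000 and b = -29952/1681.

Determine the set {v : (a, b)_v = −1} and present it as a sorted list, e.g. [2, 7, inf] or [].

(a, b) ≡ (3108742, -13) mod (ℚ^×)²; places V = {2, 3, 5, 7, 13, 17, 19, 29, 31, 41, ∞}.
(a,b)_7: α=3, u≡3; β=0, v≡1 (mod 7); (3|7)=-1, (1|7)=+1; sign (−1)^0·-1^0·+1^3 = +1.
(a,b)_5: α=-6, u≡3; β=0, v≡3 (mod 5); (3|5)=-1, (3|5)=-1; sign (−1)^0·-1^0·-1^-6 = +1.
(a,b)_19: α=3, u≡7; β=0, v≡16 (mod 19); (7|19)=+1, (16|19)=+1; sign (−1)^0·+1^0·+1^3 = +1.
(a,b)_29: α=-1, u≡12; β=0, v≡24 (mod 29); (12|29)=-1, (24|29)=+1; sign (−1)^0·-1^0·+1^-1 = +1.
(a,b)_31: α=1, u≡20; β=0, v≡8 (mod 31); (20|31)=+1, (8|31)=+1; sign (−1)^0·+1^0·+1^1 = +1.
(a,b)_41: α=0, u≡5; β=-2, v≡19 (mod 41); (5|41)=+1, (19|41)=-1; sign (−1)^0·+1^-2·-1^0 = +1.
(a,b)_13: α=1, u≡3; β=1, v≡9 (mod 13); (3|13)=+1, (9|13)=+1; sign (−1)^0·+1^1·+1^1 = +1.
(a,b)_17: α=2, u≡3; β=0, v≡16 (mod 17); (3|17)=-1, (16|17)=+1; sign (−1)^0·-1^0·+1^2 = +1.
(a,b)_∞: sgn(3108742)=+, sgn(-13)=−, so +1.
(a,b)_3: α=-2, u≡1; β=2, v≡2 (mod 3); (1|3)=+1, (2|3)=-1; sign (−1)^0·+1^2·-1^-2 = +1.
(a,b)_2: α=-3, β=8; u≡3, v≡3 (mod 8); ε(u)ε(v)=1·1, αω(v)=-3·1, βω(u)=8·1; sum ≡ 0  ⇒  +1.
Every local symbol is +1, so the conic 3108742·x² + -13·y² = z² has ℚ_v-points for all v and hence a ℚ-point; (a, b / ℚ) ≅ M_2(ℚ).

[]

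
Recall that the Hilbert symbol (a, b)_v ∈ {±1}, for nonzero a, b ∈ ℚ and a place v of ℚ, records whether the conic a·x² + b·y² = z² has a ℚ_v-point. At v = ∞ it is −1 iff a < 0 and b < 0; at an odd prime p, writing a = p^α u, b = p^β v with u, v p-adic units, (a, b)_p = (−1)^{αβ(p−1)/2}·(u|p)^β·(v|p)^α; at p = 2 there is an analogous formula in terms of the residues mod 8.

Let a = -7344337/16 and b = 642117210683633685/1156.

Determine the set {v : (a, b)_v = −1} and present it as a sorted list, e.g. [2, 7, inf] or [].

[3, 5, 7, 13]

Mod squares: a ≡ -60697, b ≡ 26565. Check v ∈ {∞, 2, 3, 5, 7, 11, 13, 17, 23, 29}.
v=∞: -60697 < 0 and 26565 > 0  ⇒  (a,b)_∞ = +1.
v=3: a=3^0·(≡2), b=3^9·(≡2) mod 3; (2|3)=-1, (2|3)=-1; (−1)^{0·9·1}·(-1)^9·(-1)^0 = -1.
v=29: a=29^1·(≡22), b=29^2·(≡7) mod 29; (22|29)=+1, (7|29)=+1; (−1)^{1·2·14}·(+1)^2·(+1)^1 = +1.
v=23: a=23^1·(≡8), b=23^3·(≡19) mod 23; (8|23)=+1, (19|23)=-1; (−1)^{1·3·11}·(+1)^3·(-1)^1 = +1.
v=11: a=11^2·(≡9), b=11^1·(≡8) mod 11; (9|11)=+1, (8|11)=-1; (−1)^{2·1·5}·(+1)^1·(-1)^2 = +1.
v=5: a=5^0·(≡3), b=5^1·(≡2) mod 5; (3|5)=-1, (2|5)=-1; (−1)^{0·1·2}·(-1)^1·(-1)^0 = -1.
v=7: a=7^1·(≡2), b=7^3·(≡1) mod 7; (2|7)=+1, (1|7)=+1; (−1)^{1·3·3}·(+1)^3·(+1)^1 = -1.
v=17: a=17^0·(≡14), b=17^-2·(≡14) mod 17; (14|17)=-1, (14|17)=-1; (−1)^{0·-2·8}·(-1)^-2·(-1)^0 = +1.
v=2: v_2(a)=-4, v_2(b)=-2; units ≡ 7, 5 (mod 8); ε·ε+αω+βω = 1·0+-4·1+-2·0 ≡ 0  ⇒  (a,b)_2 = +1.
v=13: a=13^1·(≡6), b=13^2·(≡5) mod 13; (6|13)=-1, (5|13)=-1; (−1)^{1·2·6}·(-1)^2·(-1)^1 = -1.
Ram(-60697, 26565) = {3, 5, 7, 13}; no ℚ_3-point on the conic.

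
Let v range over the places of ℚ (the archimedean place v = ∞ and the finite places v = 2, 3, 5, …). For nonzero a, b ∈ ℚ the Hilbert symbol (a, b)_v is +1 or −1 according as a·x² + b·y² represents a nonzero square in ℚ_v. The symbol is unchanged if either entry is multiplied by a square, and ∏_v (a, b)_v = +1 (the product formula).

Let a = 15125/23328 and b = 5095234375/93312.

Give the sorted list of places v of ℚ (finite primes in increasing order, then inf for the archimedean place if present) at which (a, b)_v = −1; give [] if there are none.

Mod squares: a ≡ 10, b ≡ 110. Check v ∈ {∞, 2, 3, 5, 7, 11}.
v=5: a=5^3·(≡2), b=5^7·(≡2) mod 5; (2|5)=-1, (2|5)=-1; (−1)^{3·7·2}·(-1)^7·(-1)^3 = +1.
v=3: a=3^-6·(≡1), b=3^-6·(≡2) mod 3; (1|3)=+1, (2|3)=-1; (−1)^{-6·-6·1}·(+1)^-6·(-1)^-6 = +1.
v=11: a=11^2·(≡6), b=11^3·(≡7) mod 11; (6|11)=-1, (7|11)=-1; (−1)^{2·3·5}·(-1)^3·(-1)^2 = -1.
v=∞: 10 > 0 and 110 > 0  ⇒  (a,b)_∞ = +1.
v=2: v_2(a)=-5, v_2(b)=-7; units ≡ 5, 7 (mod 8); ε·ε+αω+βω = 0·1+-5·0+-7·1 ≡ 1  ⇒  (a,b)_2 = -1.
v=7: a=7^0·(≡3), b=7^2·(≡6) mod 7; (3|7)=-1, (6|7)=-1; (−1)^{0·2·3}·(-1)^2·(-1)^0 = +1.
(10, 110 / ℚ) ramifies at {2, 11}: a division algebra.

[2, 11]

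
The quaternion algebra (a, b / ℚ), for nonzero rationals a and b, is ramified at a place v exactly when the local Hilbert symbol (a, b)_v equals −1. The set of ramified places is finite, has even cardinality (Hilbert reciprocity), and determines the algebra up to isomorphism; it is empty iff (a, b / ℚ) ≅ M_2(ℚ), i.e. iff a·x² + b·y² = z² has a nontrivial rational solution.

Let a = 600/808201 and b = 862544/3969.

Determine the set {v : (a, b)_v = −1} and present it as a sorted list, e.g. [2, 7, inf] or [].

Mod squares: a ≡ 6, b ≡ 53909. Check v ∈ {∞, 2, 3, 5, 7, 29, 31, 37, 47}.
v=3: a=3^1·(≡2), b=3^-4·(≡2) mod 3; (2|3)=-1, (2|3)=-1; (−1)^{1·-4·1}·(-1)^-4·(-1)^1 = -1.
v=7: a=7^0·(≡6), b=7^-2·(≡1) mod 7; (6|7)=-1, (1|7)=+1; (−1)^{0·-2·3}·(-1)^-2·(+1)^0 = +1.
v=5: a=5^2·(≡4), b=5^0·(≡1) mod 5; (4|5)=+1, (1|5)=+1; (−1)^{2·0·2}·(+1)^0·(+1)^2 = +1.
v=31: a=31^-2·(≡26), b=31^1·(≡17) mod 31; (26|31)=-1, (17|31)=-1; (−1)^{-2·1·15}·(-1)^1·(-1)^-2 = -1.
v=29: a=29^-2·(≡5), b=29^0·(≡8) mod 29; (5|29)=+1, (8|29)=-1; (−1)^{-2·0·14}·(+1)^0·(-1)^-2 = +1.
v=47: a=47^0·(≡1), b=47^1·(≡10) mod 47; (1|47)=+1, (10|47)=-1; (−1)^{0·1·23}·(+1)^1·(-1)^0 = +1.
v=37: a=37^0·(≡23), b=37^1·(≡15) mod 37; (23|37)=-1, (15|37)=-1; (−1)^{0·1·18}·(-1)^1·(-1)^0 = -1.
v=2: v_2(a)=3, v_2(b)=4; units ≡ 3, 5 (mod 8); ε·ε+αω+βω = 1·0+3·1+4·1 ≡ 1  ⇒  (a,b)_2 = -1.
v=∞: 6 > 0 and 53909 > 0  ⇒  (a,b)_∞ = +1.
Ram(6, 53909) = {2, 3, 31, 37}; no ℚ_2-point on the conic.

[2, 3, 31, 37]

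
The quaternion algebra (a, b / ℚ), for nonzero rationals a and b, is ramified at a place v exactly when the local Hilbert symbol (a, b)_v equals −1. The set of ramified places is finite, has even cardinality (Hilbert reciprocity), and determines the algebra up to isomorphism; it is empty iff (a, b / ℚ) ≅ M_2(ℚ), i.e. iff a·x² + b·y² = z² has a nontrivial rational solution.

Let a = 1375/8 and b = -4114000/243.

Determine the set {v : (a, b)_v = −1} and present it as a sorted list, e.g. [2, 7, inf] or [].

Mod squares: a ≡ 110, b ≡ -255. Check v ∈ {∞, 2, 3, 5, 11, 17}.
v=3: a=3^0·(≡2), b=3^-5·(≡2) mod 3; (2|3)=-1, (2|3)=-1; (−1)^{0·-5·1}·(-1)^-5·(-1)^0 = -1.
v=17: a=17^0·(≡4), b=17^1·(≡16) mod 17; (4|17)=+1, (16|17)=+1; (−1)^{0·1·8}·(+1)^1·(+1)^0 = +1.
v=5: a=5^3·(≡2), b=5^3·(≡1) mod 5; (2|5)=-1, (1|5)=+1; (−1)^{3·3·2}·(-1)^3·(+1)^3 = -1.
v=2: v_2(a)=-3, v_2(b)=4; units ≡ 7, 1 (mod 8); ε·ε+αω+βω = 1·0+-3·0+4·0 ≡ 0  ⇒  (a,b)_2 = +1.
v=∞: 110 > 0 and -255 < 0  ⇒  (a,b)_∞ = +1.
v=11: a=11^1·(≡6), b=11^2·(≡1) mod 11; (6|11)=-1, (1|11)=+1; (−1)^{1·2·5}·(-1)^2·(+1)^1 = +1.
|Ram(110, -255)| = 2, even; anisotropic at {3, 5}.

[3, 5]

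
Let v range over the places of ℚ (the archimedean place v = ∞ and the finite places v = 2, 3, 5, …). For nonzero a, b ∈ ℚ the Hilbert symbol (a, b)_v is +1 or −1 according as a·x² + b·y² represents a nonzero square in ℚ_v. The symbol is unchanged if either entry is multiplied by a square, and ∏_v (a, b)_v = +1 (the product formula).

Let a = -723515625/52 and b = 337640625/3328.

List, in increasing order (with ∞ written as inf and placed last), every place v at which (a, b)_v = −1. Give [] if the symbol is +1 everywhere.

Mod squares: a ≡ -1365, b ≡ 13. Check v ∈ {∞, 2, 3, 5, 7, 13}.
v=13: a=13^-1·(≡3), b=13^-1·(≡4) mod 13; (3|13)=+1, (4|13)=+1; (−1)^{-1·-1·6}·(+1)^-1·(+1)^-1 = +1.
v=∞: -1365 < 0 and 13 > 0  ⇒  (a,b)_∞ = +1.
v=5: a=5^7·(≡2), b=5^6·(≡3) mod 5; (2|5)=-1, (3|5)=-1; (−1)^{7·6·2}·(-1)^6·(-1)^7 = -1.
v=7: a=7^3·(≡4), b=7^4·(≡3) mod 7; (4|7)=+1, (3|7)=-1; (−1)^{3·4·3}·(+1)^4·(-1)^3 = -1.
v=2: v_2(a)=-2, v_2(b)=-8; units ≡ 3, 5 (mod 8); ε·ε+αω+βω = 1·0+-2·1+-8·1 ≡ 0  ⇒  (a,b)_2 = +1.
v=3: a=3^3·(≡1), b=3^2·(≡1) mod 3; (1|3)=+1, (1|3)=+1; (−1)^{3·2·1}·(+1)^2·(+1)^3 = +1.
Ram(-1365, 13) = {5, 7}; no ℚ_5-point on the conic.

[5, 7]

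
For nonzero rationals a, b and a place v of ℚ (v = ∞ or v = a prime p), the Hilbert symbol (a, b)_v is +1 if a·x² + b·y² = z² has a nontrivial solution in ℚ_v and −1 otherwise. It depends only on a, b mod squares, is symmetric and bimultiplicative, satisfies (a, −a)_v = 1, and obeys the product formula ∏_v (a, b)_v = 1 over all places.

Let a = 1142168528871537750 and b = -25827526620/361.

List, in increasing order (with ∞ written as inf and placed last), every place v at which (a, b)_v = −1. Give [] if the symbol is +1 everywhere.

(a, b) ≡ (7590, -10695) mod (ℚ^×)²; places V = {2, 3, 5, 7, 11, 19, 23, 31, 37, ∞}.
(a,b)_3: α=3, u≡1; β=3, v≡2 (mod 3); (1|3)=+1, (2|3)=-1; sign (−1)^1·+1^3·-1^3 = +1.
(a,b)_5: α=3, u≡2; β=1, v≡1 (mod 5); (2|5)=-1, (1|5)=+1; sign (−1)^0·-1^1·+1^3 = -1.
(a,b)_37: α=2, u≡17; β=2, v≡22 (mod 37); (17|37)=-1, (22|37)=-1; sign (−1)^0·-1^2·-1^2 = +1.
(a,b)_19: α=0, u≡16; β=-2, v≡13 (mod 19); (16|19)=+1, (13|19)=-1; sign (−1)^0·+1^-2·-1^0 = +1.
(a,b)_23: α=3, u≡6; β=1, v≡9 (mod 23); (6|23)=+1, (9|23)=+1; sign (−1)^1·+1^1·+1^3 = -1.
(a,b)_∞: sgn(7590)=+, sgn(-10695)=−, so +1.
(a,b)_2: α=1, β=2; u≡3, v≡1 (mod 8); ε(u)ε(v)=1·0, αω(v)=1·0, βω(u)=2·1; sum ≡ 0  ⇒  +1.
(a,b)_7: α=0, u≡2; β=2, v≡1 (mod 7); (2|7)=+1, (1|7)=+1; sign (−1)^0·+1^2·+1^0 = +1.
(a,b)_11: α=1, u≡10; β=0, v≡8 (mod 11); (10|11)=-1, (8|11)=-1; sign (−1)^0·-1^0·-1^1 = -1.
(a,b)_31: α=4, u≡3; β=1, v≡3 (mod 31); (3|31)=-1, (3|31)=-1; sign (−1)^0·-1^1·-1^4 = -1.
|Ram(7590, -10695)| = 4, even; anisotropic at {5, 11, 23, 31}.

[5, 11, 23, 31]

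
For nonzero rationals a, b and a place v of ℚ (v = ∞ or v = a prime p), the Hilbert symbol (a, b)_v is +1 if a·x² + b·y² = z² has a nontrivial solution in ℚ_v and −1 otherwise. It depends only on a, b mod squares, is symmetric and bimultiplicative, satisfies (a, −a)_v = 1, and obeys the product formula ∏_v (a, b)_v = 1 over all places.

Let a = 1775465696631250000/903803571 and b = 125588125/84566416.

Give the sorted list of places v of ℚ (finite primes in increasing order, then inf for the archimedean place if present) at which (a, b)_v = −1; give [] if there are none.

[29, 41]

(a, b) ≡ (22591, 1189) mod (ℚ^×)²; places V = {2, 3, 5, 11, 13, 19, 29, 41, ∞}.
(a,b)_∞: sgn(22591)=+, sgn(1189)=+, so +1.
(a,b)_19: α=-3, u≡6; β=-2, v≡5 (mod 19); (6|19)=+1, (5|19)=+1; sign (−1)^0·+1^-2·+1^-3 = +1.
(a,b)_3: α=-2, u≡1; β=0, v≡1 (mod 3); (1|3)=+1, (1|3)=+1; sign (−1)^0·+1^0·+1^-2 = +1.
(a,b)_41: α=3, u≡21; β=1, v≡30 (mod 41); (21|41)=+1, (30|41)=-1; sign (−1)^0·+1^1·-1^3 = -1.
(a,b)_13: α=2, u≡3; β=2, v≡7 (mod 13); (3|13)=+1, (7|13)=-1; sign (−1)^0·+1^2·-1^2 = +1.
(a,b)_11: α=-4, u≡8; β=-4, v≡3 (mod 11); (8|11)=-1, (3|11)=+1; sign (−1)^0·-1^-4·+1^-4 = +1.
(a,b)_29: α=3, u≡25; β=1, v≡19 (mod 29); (25|29)=+1, (19|29)=-1; sign (−1)^0·+1^1·-1^3 = -1.
(a,b)_5: α=8, u≡1; β=4, v≡1 (mod 5); (1|5)=+1, (1|5)=+1; sign (−1)^0·+1^4·+1^8 = +1.
(a,b)_2: α=4, β=-4; u≡7, v≡5 (mod 8); ε(u)ε(v)=1·0, αω(v)=4·1, βω(u)=-4·0; sum ≡ 0  ⇒  +1.
Ram(22591, 1189) = {29, 41}; no ℚ_29-point on the conic.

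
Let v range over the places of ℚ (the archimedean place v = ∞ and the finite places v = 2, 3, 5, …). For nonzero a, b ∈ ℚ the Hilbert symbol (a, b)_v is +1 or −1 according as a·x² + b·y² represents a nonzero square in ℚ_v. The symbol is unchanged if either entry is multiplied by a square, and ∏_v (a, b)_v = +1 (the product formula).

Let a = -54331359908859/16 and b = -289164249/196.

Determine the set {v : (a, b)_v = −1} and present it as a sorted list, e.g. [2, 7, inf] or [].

[19, 29, 31, inf]

Mod squares: a ≡ -19, b ≡ -9889. Check v ∈ {∞, 2, 3, 7, 11, 19, 29, 31}.
v=7: a=7^0·(≡1), b=7^-2·(≡1) mod 7; (1|7)=+1, (1|7)=+1; (−1)^{0·-2·3}·(+1)^-2·(+1)^0 = +1.
v=3: a=3^4·(≡2), b=3^4·(≡2) mod 3; (2|3)=-1, (2|3)=-1; (−1)^{4·4·1}·(-1)^4·(-1)^4 = +1.
v=∞: -19 < 0 and -9889 < 0  ⇒  (a,b)_∞ = -1.
v=29: a=29^2·(≡11), b=29^1·(≡20) mod 29; (11|29)=-1, (20|29)=+1; (−1)^{2·1·14}·(-1)^1·(+1)^2 = -1.
v=31: a=31^2·(≡21), b=31^1·(≡30) mod 31; (21|31)=-1, (30|31)=-1; (−1)^{2·1·15}·(-1)^1·(-1)^2 = -1.
v=11: a=11^2·(≡3), b=11^1·(≡1) mod 11; (3|11)=+1, (1|11)=+1; (−1)^{2·1·5}·(+1)^1·(+1)^2 = +1.
v=19: a=19^3·(≡2), b=19^2·(≡2) mod 19; (2|19)=-1, (2|19)=-1; (−1)^{3·2·9}·(-1)^2·(-1)^3 = -1.
v=2: v_2(a)=-4, v_2(b)=-2; units ≡ 5, 7 (mod 8); ε·ε+αω+βω = 0·1+-4·0+-2·1 ≡ 0  ⇒  (a,b)_2 = +1.
|Ram(-19, -9889)| = 4, even; anisotropic at {19, 29, 31, ∞}.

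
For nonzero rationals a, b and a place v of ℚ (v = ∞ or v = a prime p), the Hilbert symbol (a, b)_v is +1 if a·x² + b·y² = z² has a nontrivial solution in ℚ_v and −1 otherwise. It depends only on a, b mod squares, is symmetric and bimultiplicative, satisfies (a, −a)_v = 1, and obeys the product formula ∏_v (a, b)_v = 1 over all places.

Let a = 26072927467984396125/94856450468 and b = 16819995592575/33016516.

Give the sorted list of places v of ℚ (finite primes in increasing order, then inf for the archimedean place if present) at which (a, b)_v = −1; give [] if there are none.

[5, 17]

Mod squares: a ≡ 418285, b ≡ 7. Check v ∈ {∞, 2, 3, 5, 7, 13, 17, 19, 37}.
v=2: v_2(a)=-2, v_2(b)=-2; units ≡ 5, 7 (mod 8); ε·ε+αω+βω = 0·1+-2·0+-2·1 ≡ 0  ⇒  (a,b)_2 = +1.
v=∞: 418285 > 0 and 7 > 0  ⇒  (a,b)_∞ = +1.
v=19: a=19^3·(≡14), b=19^2·(≡1) mod 19; (14|19)=-1, (1|19)=+1; (−1)^{3·2·9}·(-1)^2·(+1)^3 = +1.
v=5: a=5^3·(≡3), b=5^2·(≡3) mod 5; (3|5)=-1, (3|5)=-1; (−1)^{3·2·2}·(-1)^2·(-1)^3 = -1.
v=7: a=7^7·(≡5), b=7^5·(≡4) mod 7; (5|7)=-1, (4|7)=+1; (−1)^{7·5·3}·(-1)^5·(+1)^7 = +1.
v=37: a=37^3·(≡14), b=37^2·(≡7) mod 37; (14|37)=-1, (7|37)=+1; (−1)^{3·2·18}·(-1)^2·(+1)^3 = +1.
v=17: a=17^-3·(≡7), b=17^-2·(≡11) mod 17; (7|17)=-1, (11|17)=-1; (−1)^{-3·-2·8}·(-1)^-2·(-1)^-3 = -1.
v=3: a=3^6·(≡1), b=3^4·(≡1) mod 3; (1|3)=+1, (1|3)=+1; (−1)^{6·4·1}·(+1)^4·(+1)^6 = +1.
v=13: a=13^-6·(≡1), b=13^-4·(≡7) mod 13; (1|13)=+1, (7|13)=-1; (−1)^{-6·-4·6}·(+1)^-4·(-1)^-6 = +1.
|Ram(418285, 7)| = 2, even; anisotropic at {5, 17}.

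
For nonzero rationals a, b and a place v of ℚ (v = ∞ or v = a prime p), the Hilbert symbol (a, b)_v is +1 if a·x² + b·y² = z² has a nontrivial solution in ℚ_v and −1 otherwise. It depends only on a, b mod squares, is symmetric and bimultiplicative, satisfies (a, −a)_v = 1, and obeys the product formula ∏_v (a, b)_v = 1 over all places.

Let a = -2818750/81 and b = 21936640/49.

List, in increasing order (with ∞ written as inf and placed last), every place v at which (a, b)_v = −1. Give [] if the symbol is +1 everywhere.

(a, b) ≡ (-4510, 85690) mod (ℚ^×)²; places V = {2, 3, 5, 7, 11, 19, 41, ∞}.
(a,b)_∞: sgn(-4510)=−, sgn(85690)=+, so +1.
(a,b)_5: α=5, u≡3; β=1, v≡2 (mod 5); (3|5)=-1, (2|5)=-1; sign (−1)^0·-1^1·-1^5 = +1.
(a,b)_41: α=1, u≡34; β=1, v≡9 (mod 41); (34|41)=-1, (9|41)=+1; sign (−1)^0·-1^1·+1^1 = -1.
(a,b)_2: α=1, β=9; u≡1, v≡5 (mod 8); ε(u)ε(v)=0·0, αω(v)=1·1, βω(u)=9·0; sum ≡ 1  ⇒  -1.
(a,b)_3: α=-4, u≡2; β=0, v≡1 (mod 3); (2|3)=-1, (1|3)=+1; sign (−1)^0·-1^0·+1^-4 = +1.
(a,b)_7: α=0, u≡6; β=-2, v≡5 (mod 7); (6|7)=-1, (5|7)=-1; sign (−1)^0·-1^-2·-1^0 = +1.
(a,b)_19: α=0, u≡18; β=1, v≡4 (mod 19); (18|19)=-1, (4|19)=+1; sign (−1)^0·-1^1·+1^0 = -1.
(a,b)_11: α=1, u≡7; β=1, v≡10 (mod 11); (7|11)=-1, (10|11)=-1; sign (−1)^1·-1^1·-1^1 = -1.
|Ram(-4510, 85690)| = 4, even; anisotropic at {2, 11, 19, 41}.

[2, 11, 19, 41]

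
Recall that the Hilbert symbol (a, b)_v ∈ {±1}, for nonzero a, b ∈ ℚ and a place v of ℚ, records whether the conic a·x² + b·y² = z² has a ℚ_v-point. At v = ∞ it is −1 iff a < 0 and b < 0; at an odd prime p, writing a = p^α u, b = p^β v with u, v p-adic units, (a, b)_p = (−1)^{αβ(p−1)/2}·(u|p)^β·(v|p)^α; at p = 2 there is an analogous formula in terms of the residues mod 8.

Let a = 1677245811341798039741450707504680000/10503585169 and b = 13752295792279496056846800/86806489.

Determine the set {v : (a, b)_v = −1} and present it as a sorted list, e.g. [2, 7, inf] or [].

Mod squares: a ≡ 274873, b ≡ 493. Check v ∈ {∞, 2, 3, 5, 7, 11, 13, 17, 19, 23, 29, 37, 41}.
v=23: a=23^3·(≡22), b=23^2·(≡22) mod 23; (22|23)=-1, (22|23)=-1; (−1)^{3·2·11}·(-1)^2·(-1)^3 = -1.
v=41: a=41^2·(≡4), b=41^2·(≡5) mod 41; (4|41)=+1, (5|41)=+1; (−1)^{2·2·20}·(+1)^2·(+1)^2 = +1.
v=3: a=3^4·(≡1), b=3^2·(≡1) mod 3; (1|3)=+1, (1|3)=+1; (−1)^{4·2·1}·(+1)^2·(+1)^4 = +1.
v=7: a=7^-2·(≡4), b=7^-2·(≡6) mod 7; (4|7)=+1, (6|7)=-1; (−1)^{-2·-2·3}·(+1)^-2·(-1)^-2 = +1.
v=5: a=5^4·(≡2), b=5^2·(≡3) mod 5; (2|5)=-1, (3|5)=-1; (−1)^{4·2·2}·(-1)^2·(-1)^4 = +1.
v=29: a=29^2·(≡26), b=29^1·(≡10) mod 29; (26|29)=-1, (10|29)=-1; (−1)^{2·1·14}·(-1)^1·(-1)^2 = -1.
v=19: a=19^5·(≡13), b=19^4·(≡15) mod 19; (13|19)=-1, (15|19)=-1; (−1)^{5·4·9}·(-1)^4·(-1)^5 = -1.
v=13: a=13^2·(≡3), b=13^2·(≡9) mod 13; (3|13)=+1, (9|13)=+1; (−1)^{2·2·6}·(+1)^2·(+1)^2 = +1.
v=∞: 274873 > 0 and 493 > 0  ⇒  (a,b)_∞ = +1.
v=37: a=37^3·(≡32), b=37^2·(≡10) mod 37; (32|37)=-1, (10|37)=+1; (−1)^{3·2·18}·(-1)^2·(+1)^3 = +1.
v=2: v_2(a)=6, v_2(b)=4; units ≡ 1, 5 (mod 8); ε·ε+αω+βω = 0·0+6·1+4·0 ≡ 0  ⇒  (a,b)_2 = +1.
v=11: a=11^-8·(≡3), b=11^-6·(≡4) mod 11; (3|11)=+1, (4|11)=+1; (−1)^{-8·-6·5}·(+1)^-6·(+1)^-8 = +1.
v=17: a=17^5·(≡4), b=17^3·(≡11) mod 17; (4|17)=+1, (11|17)=-1; (−1)^{5·3·8}·(+1)^3·(-1)^5 = -1.
(274873, 493 / ℚ) ramifies at {17, 19, 23, 29}: a division algebra.

[17, 19, 23, 29]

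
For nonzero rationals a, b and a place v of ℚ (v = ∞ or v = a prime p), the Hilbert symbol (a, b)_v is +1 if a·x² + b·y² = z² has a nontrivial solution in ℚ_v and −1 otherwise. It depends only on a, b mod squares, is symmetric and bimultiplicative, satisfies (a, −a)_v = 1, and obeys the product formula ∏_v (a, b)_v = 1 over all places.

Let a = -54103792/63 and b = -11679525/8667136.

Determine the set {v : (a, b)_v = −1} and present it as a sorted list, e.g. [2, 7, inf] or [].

(a, b) ≡ (-65569, -429) mod (ℚ^×)²; places V = {2, 3, 5, 7, 11, 13, 17, 19, 23, 29, ∞}.
(a,b)_7: α=-1, u≡3; β=0, v≡5 (mod 7); (3|7)=-1, (5|7)=-1; sign (−1)^0·-1^0·-1^-1 = -1.
(a,b)_17: α=1, u≡8; β=0, v≡4 (mod 17); (8|17)=+1, (4|17)=+1; sign (−1)^0·+1^0·+1^1 = +1.
(a,b)_29: α=1, u≡25; β=0, v≡1 (mod 29); (25|29)=+1, (1|29)=+1; sign (−1)^0·+1^0·+1^1 = +1.
(a,b)_23: α=0, u≡3; β=-2, v≡16 (mod 23); (3|23)=+1, (16|23)=+1; sign (−1)^0·+1^-2·+1^0 = +1.
(a,b)_5: α=0, u≡1; β=2, v≡4 (mod 5); (1|5)=+1, (4|5)=+1; sign (−1)^0·+1^2·+1^0 = +1.
(a,b)_13: α=0, u≡1; β=1, v≡7 (mod 13); (1|13)=+1, (7|13)=-1; sign (−1)^0·+1^1·-1^0 = +1.
(a,b)_3: α=-2, u≡2; β=3, v≡1 (mod 3); (2|3)=-1, (1|3)=+1; sign (−1)^0·-1^3·+1^-2 = -1.
(a,b)_19: α=3, u≡9; β=0, v≡3 (mod 19); (9|19)=+1, (3|19)=-1; sign (−1)^0·+1^0·-1^3 = -1.
(a,b)_11: α=0, u≡2; β=3, v≡5 (mod 11); (2|11)=-1, (5|11)=+1; sign (−1)^0·-1^3·+1^0 = -1.
(a,b)_∞: sgn(-65569)=−, sgn(-429)=−, so -1.
(a,b)_2: α=4, β=-14; u≡7, v≡3 (mod 8); ε(u)ε(v)=1·1, αω(v)=4·1, βω(u)=-14·0; sum ≡ 1  ⇒  -1.
(-65569, -429 / ℚ) ramifies at {2, 3, 7, 11, 19, ∞}: a division algebra.

[2, 3, 7, 11, 19, inf]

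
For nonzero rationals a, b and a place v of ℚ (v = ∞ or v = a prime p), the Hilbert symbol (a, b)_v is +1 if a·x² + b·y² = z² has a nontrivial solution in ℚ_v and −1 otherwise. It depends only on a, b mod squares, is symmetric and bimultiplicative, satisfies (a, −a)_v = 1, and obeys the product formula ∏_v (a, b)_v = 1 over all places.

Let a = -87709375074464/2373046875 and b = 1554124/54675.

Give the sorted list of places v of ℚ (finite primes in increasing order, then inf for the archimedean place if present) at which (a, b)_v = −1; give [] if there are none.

(a, b) ≡ (-78, 57) mod (ℚ^×)²; places V = {2, 3, 5, 11, 13, 19, ∞}.
(a,b)_2: α=5, β=2; u≡1, v≡1 (mod 8); ε(u)ε(v)=0·0, αω(v)=5·0, βω(u)=2·0; sum ≡ 0  ⇒  +1.
(a,b)_∞: sgn(-78)=−, sgn(57)=+, so +1.
(a,b)_5: α=-10, u≡2; β=-2, v≡2 (mod 5); (2|5)=-1, (2|5)=-1; sign (−1)^0·-1^-2·-1^-10 = +1.
(a,b)_19: α=2, u≡17; β=1, v≡8 (mod 19); (17|19)=+1, (8|19)=-1; sign (−1)^0·+1^1·-1^2 = +1.
(a,b)_3: α=-5, u≡1; β=-7, v≡1 (mod 3); (1|3)=+1, (1|3)=+1; sign (−1)^1·+1^-7·+1^-5 = -1.
(a,b)_13: α=7, u≡5; β=2, v≡7 (mod 13); (5|13)=-1, (7|13)=-1; sign (−1)^0·-1^2·-1^7 = -1.
(a,b)_11: α=2, u≡8; β=2, v≡8 (mod 11); (8|11)=-1, (8|11)=-1; sign (−1)^0·-1^2·-1^2 = +1.
|Ram(-78, 57)| = 2, even; anisotropic at {3, 13}.

[3, 13]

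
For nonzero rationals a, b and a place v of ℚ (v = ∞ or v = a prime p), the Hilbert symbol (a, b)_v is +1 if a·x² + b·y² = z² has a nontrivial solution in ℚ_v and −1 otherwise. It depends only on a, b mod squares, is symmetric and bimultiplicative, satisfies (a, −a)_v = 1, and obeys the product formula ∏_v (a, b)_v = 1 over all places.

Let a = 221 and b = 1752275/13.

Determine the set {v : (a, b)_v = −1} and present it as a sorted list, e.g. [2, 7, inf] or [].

(a, b) ≡ (221, 911183) mod (ℚ^×)²; places V = {2, 5, 7, 13, 17, 19, 31, ∞}.
(a,b)_5: α=0, u≡1; β=2, v≡2 (mod 5); (1|5)=+1, (2|5)=-1; sign (−1)^0·+1^2·-1^0 = +1.
(a,b)_17: α=1, u≡13; β=1, v≡16 (mod 17); (13|17)=+1, (16|17)=+1; sign (−1)^0·+1^1·+1^1 = +1.
(a,b)_13: α=1, u≡4; β=-1, v≡5 (mod 13); (4|13)=+1, (5|13)=-1; sign (−1)^0·+1^-1·-1^1 = -1.
(a,b)_31: α=0, u≡4; β=1, v≡20 (mod 31); (4|31)=+1, (20|31)=+1; sign (−1)^0·+1^1·+1^0 = +1.
(a,b)_∞: sgn(221)=+, sgn(911183)=+, so +1.
(a,b)_2: α=0, β=0; u≡5, v≡7 (mod 8); ε(u)ε(v)=0·1, αω(v)=0·0, βω(u)=0·1; sum ≡ 0  ⇒  +1.
(a,b)_7: α=0, u≡4; β=1, v≡2 (mod 7); (4|7)=+1, (2|7)=+1; sign (−1)^0·+1^1·+1^0 = +1.
(a,b)_19: α=0, u≡12; β=1, v≡16 (mod 19); (12|19)=-1, (16|19)=+1; sign (−1)^0·-1^1·+1^0 = -1.
|Ram(221, 911183)| = 2, even; anisotropic at {13, 19}.

[13, 19]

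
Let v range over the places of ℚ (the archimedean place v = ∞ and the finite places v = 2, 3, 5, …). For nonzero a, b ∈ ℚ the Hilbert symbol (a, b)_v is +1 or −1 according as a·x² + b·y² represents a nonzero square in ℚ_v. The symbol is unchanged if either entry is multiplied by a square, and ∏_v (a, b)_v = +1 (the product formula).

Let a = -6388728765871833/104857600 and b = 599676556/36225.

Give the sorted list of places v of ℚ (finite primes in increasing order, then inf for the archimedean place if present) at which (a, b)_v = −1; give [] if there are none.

[2, 19]

(a, b) ≡ (-17, 3059) mod (ℚ^×)²; places V = {2, 3, 5, 7, 17, 19, 23, 31, 53, ∞}.
(a,b)_19: α=2, u≡18; β=1, v≡5 (mod 19); (18|19)=-1, (5|19)=+1; sign (−1)^0·-1^1·+1^2 = -1.
(a,b)_3: α=6, u≡1; β=-2, v≡2 (mod 3); (1|3)=+1, (2|3)=-1; sign (−1)^0·+1^-2·-1^6 = +1.
(a,b)_53: α=2, u≡42; β=4, v≡7 (mod 53); (42|53)=+1, (7|53)=+1; sign (−1)^0·+1^4·+1^2 = +1.
(a,b)_31: α=2, u≡16; β=0, v≡11 (mod 31); (16|31)=+1, (11|31)=-1; sign (−1)^0·+1^0·-1^2 = +1.
(a,b)_∞: sgn(-17)=−, sgn(3059)=+, so +1.
(a,b)_23: α=2, u≡3; β=-1, v≡12 (mod 23); (3|23)=+1, (12|23)=+1; sign (−1)^0·+1^-1·+1^2 = +1.
(a,b)_7: α=0, u≡4; β=-1, v≡5 (mod 7); (4|7)=+1, (5|7)=-1; sign (−1)^0·+1^-1·-1^0 = +1.
(a,b)_5: α=-2, u≡3; β=-2, v≡4 (mod 5); (3|5)=-1, (4|5)=+1; sign (−1)^0·-1^-2·+1^-2 = +1.
(a,b)_17: α=1, u≡16; β=0, v≡4 (mod 17); (16|17)=+1, (4|17)=+1; sign (−1)^0·+1^0·+1^1 = +1.
(a,b)_2: α=-22, β=2; u≡7, v≡3 (mod 8); ε(u)ε(v)=1·1, αω(v)=-22·1, βω(u)=2·0; sum ≡ 1  ⇒  -1.
(-17, 3059 / ℚ) ramifies at {2, 19}: a division algebra.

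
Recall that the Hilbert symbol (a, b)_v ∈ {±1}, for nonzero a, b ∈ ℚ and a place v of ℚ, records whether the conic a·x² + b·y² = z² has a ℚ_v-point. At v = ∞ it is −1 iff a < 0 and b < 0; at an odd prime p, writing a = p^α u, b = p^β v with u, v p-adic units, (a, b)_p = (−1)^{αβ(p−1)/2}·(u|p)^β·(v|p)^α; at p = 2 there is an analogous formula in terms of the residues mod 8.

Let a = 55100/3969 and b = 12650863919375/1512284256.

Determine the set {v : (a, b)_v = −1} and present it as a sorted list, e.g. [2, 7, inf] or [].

[3, 19]

(a, b) ≡ (551, 3306) mod (ℚ^×)²; places V = {2, 3, 5, 7, 11, 19, 29, ∞}.
(a,b)_5: α=2, u≡1; β=4, v≡1 (mod 5); (1|5)=+1, (1|5)=+1; sign (−1)^0·+1^4·+1^2 = +1.
(a,b)_29: α=1, u≡18; β=3, v≡18 (mod 29); (18|29)=-1, (18|29)=-1; sign (−1)^0·-1^3·-1^1 = +1.
(a,b)_∞: sgn(551)=+, sgn(3306)=+, so +1.
(a,b)_3: α=-4, u≡2; β=-9, v≡1 (mod 3); (2|3)=-1, (1|3)=+1; sign (−1)^0·-1^-9·+1^-4 = -1.
(a,b)_7: α=-2, u≡6; β=-4, v≡1 (mod 7); (6|7)=-1, (1|7)=+1; sign (−1)^0·-1^-4·+1^-2 = +1.
(a,b)_2: α=2, β=-5; u≡7, v≡5 (mod 8); ε(u)ε(v)=1·0, αω(v)=2·1, βω(u)=-5·0; sum ≡ 0  ⇒  +1.
(a,b)_11: α=0, u≡5; β=2, v≡2 (mod 11); (5|11)=+1, (2|11)=-1; sign (−1)^0·+1^2·-1^0 = +1.
(a,b)_19: α=1, u≡13; β=3, v≡15 (mod 19); (13|19)=-1, (15|19)=-1; sign (−1)^1·-1^3·-1^1 = -1.
|Ram(551, 3306)| = 2, even; anisotropic at {3, 19}.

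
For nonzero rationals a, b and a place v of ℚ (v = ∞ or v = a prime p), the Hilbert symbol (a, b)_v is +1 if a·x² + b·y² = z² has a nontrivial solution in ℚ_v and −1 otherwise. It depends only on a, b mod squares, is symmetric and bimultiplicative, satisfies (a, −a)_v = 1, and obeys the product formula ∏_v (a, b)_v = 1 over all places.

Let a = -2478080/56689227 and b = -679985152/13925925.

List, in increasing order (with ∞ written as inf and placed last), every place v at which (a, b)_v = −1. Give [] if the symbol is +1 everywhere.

[3, 7, 13, inf]

(a, b) ≡ (-15, -91) mod (ℚ^×)²; places V = {2, 3, 5, 7, 11, 13, 23, ∞}.
(a,b)_∞: sgn(-15)=−, sgn(-91)=−, so -1.
(a,b)_2: α=12, β=14; u≡1, v≡5 (mod 8); ε(u)ε(v)=0·0, αω(v)=12·1, βω(u)=14·0; sum ≡ 0  ⇒  +1.
(a,b)_3: α=-7, u≡1; β=-4, v≡2 (mod 3); (1|3)=+1, (2|3)=-1; sign (−1)^0·+1^-4·-1^-7 = -1.
(a,b)_11: α=2, u≡2; β=2, v≡6 (mod 11); (2|11)=-1, (6|11)=-1; sign (−1)^0·-1^2·-1^2 = +1.
(a,b)_23: α=-2, u≡13; β=-2, v≡18 (mod 23); (13|23)=+1, (18|23)=+1; sign (−1)^0·+1^-2·+1^-2 = +1.
(a,b)_5: α=1, u≡2; β=-2, v≡4 (mod 5); (2|5)=-1, (4|5)=+1; sign (−1)^0·-1^-2·+1^1 = +1.
(a,b)_13: α=0, u≡11; β=-1, v≡2 (mod 13); (11|13)=-1, (2|13)=-1; sign (−1)^0·-1^-1·-1^0 = -1.
(a,b)_7: α=-2, u≡5; β=3, v≡1 (mod 7); (5|7)=-1, (1|7)=+1; sign (−1)^0·-1^3·+1^-2 = -1.
|Ram(-15, -91)| = 4, even; anisotropic at {3, 7, 13, ∞}.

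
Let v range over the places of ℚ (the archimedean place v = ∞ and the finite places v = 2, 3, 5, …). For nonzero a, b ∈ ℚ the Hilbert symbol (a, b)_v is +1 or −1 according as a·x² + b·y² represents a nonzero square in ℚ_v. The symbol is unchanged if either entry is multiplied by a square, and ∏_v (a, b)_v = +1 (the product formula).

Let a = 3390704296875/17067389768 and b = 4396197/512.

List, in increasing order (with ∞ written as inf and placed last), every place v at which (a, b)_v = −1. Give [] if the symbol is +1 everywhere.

(a, b) ≡ (6, 52026) mod (ℚ^×)²; places V = {2, 3, 5, 7, 11, 13, 17, 19, 23, 29, ∞}.
(a,b)_2: α=-3, β=-9; u≡3, v≡5 (mod 8); ε(u)ε(v)=1·0, αω(v)=-3·1, βω(u)=-9·1; sum ≡ 0  ⇒  +1.
(a,b)_5: α=8, u≡1; β=0, v≡1 (mod 5); (1|5)=+1, (1|5)=+1; sign (−1)^0·+1^0·+1^8 = +1.
(a,b)_11: α=-2, u≡10; β=0, v≡6 (mod 11); (10|11)=-1, (6|11)=-1; sign (−1)^0·-1^0·-1^-2 = +1.
(a,b)_∞: sgn(6)=+, sgn(52026)=+, so +1.
(a,b)_19: α=-2, u≡17; β=0, v≡4 (mod 19); (17|19)=+1, (4|19)=+1; sign (−1)^0·+1^0·+1^-2 = +1.
(a,b)_7: α=2, u≡3; β=0, v≡1 (mod 7); (3|7)=-1, (1|7)=+1; sign (−1)^0·-1^0·+1^2 = +1.
(a,b)_3: α=11, u≡2; β=1, v≡2 (mod 3); (2|3)=-1, (2|3)=-1; sign (−1)^1·-1^1·-1^11 = -1.
(a,b)_13: α=-2, u≡7; β=3, v≡5 (mod 13); (7|13)=-1, (5|13)=-1; sign (−1)^0·-1^3·-1^-2 = -1.
(a,b)_23: α=0, u≡3; β=1, v≡13 (mod 23); (3|23)=+1, (13|23)=+1; sign (−1)^0·+1^1·+1^0 = +1.
(a,b)_17: α=-2, u≡12; β=0, v≡7 (mod 17); (12|17)=-1, (7|17)=-1; sign (−1)^0·-1^0·-1^-2 = +1.
(a,b)_29: α=0, u≡5; β=1, v≡28 (mod 29); (5|29)=+1, (28|29)=+1; sign (−1)^0·+1^1·+1^0 = +1.
|Ram(6, 52026)| = 2, even; anisotropic at {3, 13}.

[3, 13]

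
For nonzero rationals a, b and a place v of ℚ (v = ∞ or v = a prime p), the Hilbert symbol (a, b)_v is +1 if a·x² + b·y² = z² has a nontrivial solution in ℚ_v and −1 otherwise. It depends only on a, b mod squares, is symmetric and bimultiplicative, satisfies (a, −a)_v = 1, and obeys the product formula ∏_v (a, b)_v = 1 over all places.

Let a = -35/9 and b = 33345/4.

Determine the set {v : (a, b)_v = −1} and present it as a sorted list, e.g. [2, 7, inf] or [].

[5, 19]

(a, b) ≡ (-35, 3705) mod (ℚ^×)²; places V = {2, 3, 5, 7, 13, 19, ∞}.
(a,b)_5: α=1, u≡2; β=1, v≡1 (mod 5); (2|5)=-1, (1|5)=+1; sign (−1)^0·-1^1·+1^1 = -1.
(a,b)_19: α=0, u≡13; β=1, v≡16 (mod 19); (13|19)=-1, (16|19)=+1; sign (−1)^0·-1^1·+1^0 = -1.
(a,b)_2: α=0, β=-2; u≡5, v≡1 (mod 8); ε(u)ε(v)=0·0, αω(v)=0·0, βω(u)=-2·1; sum ≡ 0  ⇒  +1.
(a,b)_7: α=1, u≡1; β=0, v≡1 (mod 7); (1|7)=+1, (1|7)=+1; sign (−1)^0·+1^0·+1^1 = +1.
(a,b)_∞: sgn(-35)=−, sgn(3705)=+, so +1.
(a,b)_3: α=-2, u≡1; β=3, v≡2 (mod 3); (1|3)=+1, (2|3)=-1; sign (−1)^0·+1^3·-1^-2 = +1.
(a,b)_13: α=0, u≡12; β=1, v≡1 (mod 13); (12|13)=+1, (1|13)=+1; sign (−1)^0·+1^1·+1^0 = +1.
(-35, 3705 / ℚ) ramifies at {5, 19}: a division algebra.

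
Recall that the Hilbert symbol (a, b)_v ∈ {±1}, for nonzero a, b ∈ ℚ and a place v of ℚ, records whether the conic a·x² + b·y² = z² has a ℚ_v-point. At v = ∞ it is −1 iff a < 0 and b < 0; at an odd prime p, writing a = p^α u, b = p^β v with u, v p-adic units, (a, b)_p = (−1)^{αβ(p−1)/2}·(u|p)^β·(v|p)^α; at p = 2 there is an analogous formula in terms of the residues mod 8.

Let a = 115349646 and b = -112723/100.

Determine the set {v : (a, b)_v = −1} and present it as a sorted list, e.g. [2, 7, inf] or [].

(a, b) ≡ (115349646, -667) mod (ℚ^×)²; places V = {2, 3, 5, 13, 19, 23, 29, 37, 41, ∞}.
(a,b)_2: α=1, β=-2; u≡7, v≡5 (mod 8); ε(u)ε(v)=1·0, αω(v)=1·1, βω(u)=-2·0; sum ≡ 1  ⇒  -1.
(a,b)_13: α=0, u≡9; β=2, v≡1 (mod 13); (9|13)=+1, (1|13)=+1; sign (−1)^0·+1^2·+1^0 = +1.
(a,b)_19: α=1, u≡2; β=0, v≡16 (mod 19); (2|19)=-1, (16|19)=+1; sign (−1)^0·-1^0·+1^1 = +1.
(a,b)_3: α=1, u≡1; β=0, v≡2 (mod 3); (1|3)=+1, (2|3)=-1; sign (−1)^0·+1^0·-1^1 = -1.
(a,b)_5: α=0, u≡1; β=-2, v≡3 (mod 5); (1|5)=+1, (3|5)=-1; sign (−1)^0·+1^-2·-1^0 = +1.
(a,b)_37: α=1, u≡12; β=0, v≡12 (mod 37); (12|37)=+1, (12|37)=+1; sign (−1)^0·+1^0·+1^1 = +1.
(a,b)_∞: sgn(115349646)=+, sgn(-667)=−, so +1.
(a,b)_29: α=1, u≡21; β=1, v≡20 (mod 29); (21|29)=-1, (20|29)=+1; sign (−1)^0·-1^1·+1^1 = -1.
(a,b)_41: α=1, u≡27; β=0, v≡22 (mod 41); (27|41)=-1, (22|41)=-1; sign (−1)^0·-1^0·-1^1 = -1.
(a,b)_23: α=1, u≡6; β=1, v≡17 (mod 23); (6|23)=+1, (17|23)=-1; sign (−1)^1·+1^1·-1^1 = +1.
|Ram(115349646, -667)| = 4, even; anisotropic at {2, 3, 29, 41}.

[2, 3, 29, 41]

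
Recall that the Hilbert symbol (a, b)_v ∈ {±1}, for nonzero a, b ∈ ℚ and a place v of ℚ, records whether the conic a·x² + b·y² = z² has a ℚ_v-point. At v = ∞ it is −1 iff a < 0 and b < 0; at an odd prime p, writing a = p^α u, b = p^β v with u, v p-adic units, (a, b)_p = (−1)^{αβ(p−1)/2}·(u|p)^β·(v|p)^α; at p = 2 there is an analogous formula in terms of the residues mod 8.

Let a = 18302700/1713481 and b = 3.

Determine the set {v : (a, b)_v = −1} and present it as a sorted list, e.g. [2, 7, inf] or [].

(a, b) ≡ (3, 3) mod (ℚ^×)²; places V = {2, 3, 5, 7, 11, 13, 17, 19, ∞}.
(a,b)_7: α=-2, u≡6; β=0, v≡3 (mod 7); (6|7)=-1, (3|7)=-1; sign (−1)^0·-1^0·-1^-2 = +1.
(a,b)_3: α=1, u≡1; β=1, v≡1 (mod 3); (1|3)=+1, (1|3)=+1; sign (−1)^1·+1^1·+1^1 = -1.
(a,b)_2: α=2, β=0; u≡3, v≡3 (mod 8); ε(u)ε(v)=1·1, αω(v)=2·1, βω(u)=0·1; sum ≡ 1  ⇒  -1.
(a,b)_5: α=2, u≡3; β=0, v≡3 (mod 5); (3|5)=-1, (3|5)=-1; sign (−1)^0·-1^0·-1^2 = +1.
(a,b)_13: α=2, u≡12; β=0, v≡3 (mod 13); (12|13)=+1, (3|13)=+1; sign (−1)^0·+1^0·+1^2 = +1.
(a,b)_11: α=-2, u≡5; β=0, v≡3 (mod 11); (5|11)=+1, (3|11)=+1; sign (−1)^0·+1^0·+1^-2 = +1.
(a,b)_19: α=2, u≡2; β=0, v≡3 (mod 19); (2|19)=-1, (3|19)=-1; sign (−1)^0·-1^0·-1^2 = +1.
(a,b)_17: α=-2, u≡11; β=0, v≡3 (mod 17); (11|17)=-1, (3|17)=-1; sign (−1)^0·-1^0·-1^-2 = +1.
(a,b)_∞: sgn(3)=+, sgn(3)=+, so +1.
Ram(3, 3) = {2, 3}; no ℚ_2-point on the conic.

[2, 3]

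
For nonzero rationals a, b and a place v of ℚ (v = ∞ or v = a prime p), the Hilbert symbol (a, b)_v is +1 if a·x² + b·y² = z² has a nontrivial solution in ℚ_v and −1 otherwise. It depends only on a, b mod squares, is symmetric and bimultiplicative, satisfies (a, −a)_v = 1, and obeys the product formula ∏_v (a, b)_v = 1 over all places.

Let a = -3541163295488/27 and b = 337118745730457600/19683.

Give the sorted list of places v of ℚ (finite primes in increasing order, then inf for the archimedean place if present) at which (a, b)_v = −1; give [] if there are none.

(a, b) ≡ (-397761, 1931982) mod (ℚ^×)²; places V = {2, 3, 5, 7, 13, 17, 19, 31, 47, ∞}.
(a,b)_7: α=1, u≡3; β=2, v≡3 (mod 7); (3|7)=-1, (3|7)=-1; sign (−1)^0·-1^2·-1^1 = -1.
(a,b)_19: α=2, u≡6; β=2, v≡5 (mod 19); (6|19)=+1, (5|19)=+1; sign (−1)^0·+1^2·+1^2 = +1.
(a,b)_3: α=-3, u≡1; β=-9, v≡2 (mod 3); (1|3)=+1, (2|3)=-1; sign (−1)^1·+1^-9·-1^-3 = +1.
(a,b)_13: α=1, u≡8; β=1, v≡5 (mod 13); (8|13)=-1, (5|13)=-1; sign (−1)^0·-1^1·-1^1 = +1.
(a,b)_47: α=1, u≡19; β=1, v≡37 (mod 47); (19|47)=-1, (37|47)=+1; sign (−1)^1·-1^1·+1^1 = +1.
(a,b)_∞: sgn(-397761)=−, sgn(1931982)=+, so +1.
(a,b)_31: α=1, u≡3; β=1, v≡6 (mod 31); (3|31)=-1, (6|31)=-1; sign (−1)^1·-1^1·-1^1 = -1.
(a,b)_5: α=0, u≡1; β=2, v≡3 (mod 5); (1|5)=+1, (3|5)=-1; sign (−1)^0·+1^2·-1^0 = +1.
(a,b)_17: α=2, u≡12; β=3, v≡8 (mod 17); (12|17)=-1, (8|17)=+1; sign (−1)^0·-1^3·+1^2 = -1.
(a,b)_2: α=8, β=13; u≡7, v≡7 (mod 8); ε(u)ε(v)=1·1, αω(v)=8·0, βω(u)=13·0; sum ≡ 1  ⇒  -1.
Ram(-397761, 1931982) = {2, 7, 17, 31}; no ℚ_2-point on the conic.

[2, 7, 17, 31]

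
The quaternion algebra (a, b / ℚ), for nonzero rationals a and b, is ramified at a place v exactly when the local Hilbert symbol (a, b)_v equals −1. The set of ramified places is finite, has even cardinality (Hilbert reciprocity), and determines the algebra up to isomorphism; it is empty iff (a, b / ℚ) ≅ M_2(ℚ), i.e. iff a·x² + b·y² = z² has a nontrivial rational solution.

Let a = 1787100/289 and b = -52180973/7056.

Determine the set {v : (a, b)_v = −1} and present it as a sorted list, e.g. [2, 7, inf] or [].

(a, b) ≡ (17871, -180557) mod (ℚ^×)²; places V = {2, 3, 5, 7, 13, 17, 19, 23, 37, 43, ∞}.
(a,b)_7: α=1, u≡5; β=-2, v≡4 (mod 7); (5|7)=-1, (4|7)=+1; sign (−1)^0·-1^-2·+1^1 = +1.
(a,b)_∞: sgn(17871)=+, sgn(-180557)=−, so +1.
(a,b)_37: α=1, u≡19; β=0, v≡12 (mod 37); (19|37)=-1, (12|37)=+1; sign (−1)^0·-1^0·+1^1 = +1.
(a,b)_23: α=1, u≡4; β=0, v≡9 (mod 23); (4|23)=+1, (9|23)=+1; sign (−1)^0·+1^0·+1^1 = +1.
(a,b)_2: α=2, β=-4; u≡7, v≡3 (mod 8); ε(u)ε(v)=1·1, αω(v)=2·1, βω(u)=-4·0; sum ≡ 1  ⇒  -1.
(a,b)_5: α=2, u≡1; β=0, v≡2 (mod 5); (1|5)=+1, (2|5)=-1; sign (−1)^0·+1^0·-1^2 = +1.
(a,b)_13: α=0, u≡1; β=1, v≡5 (mod 13); (1|13)=+1, (5|13)=-1; sign (−1)^0·+1^1·-1^0 = +1.
(a,b)_19: α=0, u≡9; β=1, v≡1 (mod 19); (9|19)=+1, (1|19)=+1; sign (−1)^0·+1^1·+1^0 = +1.
(a,b)_17: α=-2, u≡9; β=3, v≡4 (mod 17); (9|17)=+1, (4|17)=+1; sign (−1)^0·+1^3·+1^-2 = +1.
(a,b)_3: α=1, u≡2; β=-2, v≡1 (mod 3); (2|3)=-1, (1|3)=+1; sign (−1)^0·-1^-2·+1^1 = +1.
(a,b)_43: α=0, u≡27; β=1, v≡41 (mod 43); (27|43)=-1, (41|43)=+1; sign (−1)^0·-1^1·+1^0 = -1.
Ram(17871, -180557) = {2, 43}; no ℚ_2-point on the conic.

[2, 43]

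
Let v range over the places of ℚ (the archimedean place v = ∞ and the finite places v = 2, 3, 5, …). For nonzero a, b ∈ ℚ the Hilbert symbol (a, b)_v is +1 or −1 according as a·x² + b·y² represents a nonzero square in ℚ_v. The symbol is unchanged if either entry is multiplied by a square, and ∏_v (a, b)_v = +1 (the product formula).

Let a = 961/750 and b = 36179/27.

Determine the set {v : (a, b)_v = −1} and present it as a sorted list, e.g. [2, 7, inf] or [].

(a, b) ≡ (30, 897) mod (ℚ^×)²; places V = {2, 3, 5, 11, 13, 23, 31, ∞}.
(a,b)_31: α=2, u≡26; β=0, v≡15 (mod 31); (26|31)=-1, (15|31)=-1; sign (−1)^0·-1^0·-1^2 = +1.
(a,b)_11: α=0, u≡2; β=2, v≡7 (mod 11); (2|11)=-1, (7|11)=-1; sign (−1)^0·-1^2·-1^0 = +1.
(a,b)_∞: sgn(30)=+, sgn(897)=+, so +1.
(a,b)_5: α=-3, u≡1; β=0, v≡2 (mod 5); (1|5)=+1, (2|5)=-1; sign (−1)^0·+1^0·-1^-3 = -1.
(a,b)_2: α=-1, β=0; u≡7, v≡1 (mod 8); ε(u)ε(v)=1·0, αω(v)=-1·0, βω(u)=0·0; sum ≡ 0  ⇒  +1.
(a,b)_23: α=0, u≡21; β=1, v≡8 (mod 23); (21|23)=-1, (8|23)=+1; sign (−1)^0·-1^1·+1^0 = -1.
(a,b)_13: α=0, u≡10; β=1, v≡1 (mod 13); (10|13)=+1, (1|13)=+1; sign (−1)^0·+1^1·+1^0 = +1.
(a,b)_3: α=-1, u≡1; β=-3, v≡2 (mod 3); (1|3)=+1, (2|3)=-1; sign (−1)^1·+1^-3·-1^-1 = +1.
|Ram(30, 897)| = 2, even; anisotropic at {5, 23}.

[5, 23]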